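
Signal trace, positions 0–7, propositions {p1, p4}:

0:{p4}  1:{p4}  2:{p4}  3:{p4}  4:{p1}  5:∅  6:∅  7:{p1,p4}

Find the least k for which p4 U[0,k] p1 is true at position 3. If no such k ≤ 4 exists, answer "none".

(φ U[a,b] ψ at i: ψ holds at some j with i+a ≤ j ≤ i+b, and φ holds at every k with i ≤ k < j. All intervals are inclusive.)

Need earliest j ≥ 3 with p1, and p4 at every k in [3,j-1].
  j=3: rhs fails.
  j=4: rhs holds; lhs holds on [3,3]. k = 1.

1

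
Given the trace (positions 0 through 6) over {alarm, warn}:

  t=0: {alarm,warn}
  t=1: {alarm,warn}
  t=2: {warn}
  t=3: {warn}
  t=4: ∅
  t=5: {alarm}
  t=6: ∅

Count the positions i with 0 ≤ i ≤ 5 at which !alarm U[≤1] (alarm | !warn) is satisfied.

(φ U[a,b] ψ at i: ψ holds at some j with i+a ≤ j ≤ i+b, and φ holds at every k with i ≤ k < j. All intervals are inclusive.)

5

Evaluate at each i in [0,5]:
  i=0: ✓ (rhs at j=0)
  i=1: ✓ (rhs at j=1)
  i=2: ✗ (no rhs in [2,3])
  i=3: ✓ (rhs at j=4; lhs holds on [3,3])
  i=4: ✓ (rhs at j=4)
  i=5: ✓ (rhs at j=5)
Positions where it holds: {0, 1, 3, 4, 5} → 5.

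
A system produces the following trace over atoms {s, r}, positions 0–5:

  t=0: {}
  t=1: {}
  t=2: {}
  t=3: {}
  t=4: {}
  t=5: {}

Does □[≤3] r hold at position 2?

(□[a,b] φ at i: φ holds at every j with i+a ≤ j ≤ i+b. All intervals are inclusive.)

Check r at every j in [2,5]:
  j=2: false
  j=3: false
  j=4: false
  j=5: false
Fails at j=2 → formula fails.

False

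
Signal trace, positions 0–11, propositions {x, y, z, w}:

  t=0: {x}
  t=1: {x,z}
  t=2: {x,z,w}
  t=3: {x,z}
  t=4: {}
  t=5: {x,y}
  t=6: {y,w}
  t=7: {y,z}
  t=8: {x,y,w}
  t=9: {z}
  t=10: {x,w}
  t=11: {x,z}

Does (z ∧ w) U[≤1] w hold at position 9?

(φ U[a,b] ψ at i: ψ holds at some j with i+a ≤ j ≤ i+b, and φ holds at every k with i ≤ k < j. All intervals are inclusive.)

Does not hold

Need some j in [9,10] with w, and (z ∧ w) at every k in [9,j-1].
  j=9: w false.
  j=10: w holds, but (z ∧ w) fails at k=9 → not this j.
No j in the window works → until fails.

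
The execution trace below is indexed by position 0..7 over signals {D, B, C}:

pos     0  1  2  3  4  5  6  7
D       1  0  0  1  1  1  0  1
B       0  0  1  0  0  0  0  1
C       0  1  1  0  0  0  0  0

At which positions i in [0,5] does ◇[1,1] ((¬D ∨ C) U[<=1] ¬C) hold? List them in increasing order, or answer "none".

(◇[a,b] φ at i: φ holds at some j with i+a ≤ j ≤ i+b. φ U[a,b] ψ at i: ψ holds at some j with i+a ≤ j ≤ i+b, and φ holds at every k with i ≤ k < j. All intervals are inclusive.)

1, 2, 3, 4, 5

Evaluate at each i in [0,5]:
  i=0: ✗ (none in [1,1])
  i=1: ✓ (witness j=2)
  i=2: ✓ (witness j=3)
  i=3: ✓ (witness j=4)
  i=4: ✓ (witness j=5)
  i=5: ✓ (witness j=6)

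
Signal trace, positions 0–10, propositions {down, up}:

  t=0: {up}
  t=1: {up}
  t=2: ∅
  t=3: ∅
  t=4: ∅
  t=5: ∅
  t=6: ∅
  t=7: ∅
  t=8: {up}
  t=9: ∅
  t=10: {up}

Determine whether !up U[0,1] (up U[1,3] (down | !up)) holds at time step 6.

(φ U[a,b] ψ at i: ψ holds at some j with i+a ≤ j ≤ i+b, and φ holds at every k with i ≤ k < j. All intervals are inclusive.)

False

Need some j in [6,7] with (up U[1,3] (down | !up)), and !up at every k in [6,j-1].
  j=6: (up U[1,3] (down | !up)) — fails.
  j=7: (up U[1,3] (down | !up)) — fails.
No j in the window works → until fails.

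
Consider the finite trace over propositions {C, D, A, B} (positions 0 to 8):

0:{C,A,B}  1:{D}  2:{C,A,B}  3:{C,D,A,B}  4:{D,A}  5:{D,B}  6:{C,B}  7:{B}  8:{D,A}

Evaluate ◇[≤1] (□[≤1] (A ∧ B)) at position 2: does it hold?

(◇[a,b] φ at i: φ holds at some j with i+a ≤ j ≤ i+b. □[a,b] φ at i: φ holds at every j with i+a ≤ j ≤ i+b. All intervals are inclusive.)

Check □[≤1] (A ∧ B) at each j in [2,3]:
  j=2: holds on [2,3]
  j=3: fails at 4
Found at j=2 → formula holds.

True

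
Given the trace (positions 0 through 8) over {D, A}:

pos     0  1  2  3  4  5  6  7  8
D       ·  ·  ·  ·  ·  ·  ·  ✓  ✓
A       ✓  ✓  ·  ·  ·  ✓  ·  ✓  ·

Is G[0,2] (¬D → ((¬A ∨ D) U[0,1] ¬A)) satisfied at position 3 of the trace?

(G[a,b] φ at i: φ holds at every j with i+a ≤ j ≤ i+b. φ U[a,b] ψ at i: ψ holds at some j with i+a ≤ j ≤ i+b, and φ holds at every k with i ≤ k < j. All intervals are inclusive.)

Check (¬D → ((¬A ∨ D) U[0,1] ¬A)) at every j in [3,5]:
  j=3: antecedent true; consequent holds → ✓
  j=4: antecedent true; consequent holds → ✓
  j=5: antecedent true; consequent fails → ✗
Fails at j=5 → formula fails.

Does not hold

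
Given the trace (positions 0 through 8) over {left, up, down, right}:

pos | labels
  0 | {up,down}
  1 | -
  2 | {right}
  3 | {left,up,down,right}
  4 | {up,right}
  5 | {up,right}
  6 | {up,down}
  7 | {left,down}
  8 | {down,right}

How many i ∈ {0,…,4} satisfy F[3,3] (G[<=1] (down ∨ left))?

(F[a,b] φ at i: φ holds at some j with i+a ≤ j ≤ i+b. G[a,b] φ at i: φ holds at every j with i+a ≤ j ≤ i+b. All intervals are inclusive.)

2

Evaluate at each i in [0,4]:
  i=0: ✗ (none in [3,3])
  i=1: ✗ (none in [4,4])
  i=2: ✗ (none in [5,5])
  i=3: ✓ (witness j=6)
  i=4: ✓ (witness j=7)
Positions where it holds: {3, 4} → 2.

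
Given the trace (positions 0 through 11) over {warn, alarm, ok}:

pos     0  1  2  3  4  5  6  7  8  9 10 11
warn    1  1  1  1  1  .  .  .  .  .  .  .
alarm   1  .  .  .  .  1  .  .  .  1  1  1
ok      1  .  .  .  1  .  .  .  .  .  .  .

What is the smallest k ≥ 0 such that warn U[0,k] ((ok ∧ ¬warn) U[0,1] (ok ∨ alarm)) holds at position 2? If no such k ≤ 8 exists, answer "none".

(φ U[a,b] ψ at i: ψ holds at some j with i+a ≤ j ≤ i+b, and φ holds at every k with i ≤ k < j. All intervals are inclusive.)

2

Need earliest j ≥ 2 with ((ok ∧ ¬warn) U[0,1] (ok ∨ alarm)), and warn at every k in [2,j-1].
  j=2: rhs fails.
  j=3: rhs fails.
  j=4: rhs holds; lhs holds on [2,3]. k = 2.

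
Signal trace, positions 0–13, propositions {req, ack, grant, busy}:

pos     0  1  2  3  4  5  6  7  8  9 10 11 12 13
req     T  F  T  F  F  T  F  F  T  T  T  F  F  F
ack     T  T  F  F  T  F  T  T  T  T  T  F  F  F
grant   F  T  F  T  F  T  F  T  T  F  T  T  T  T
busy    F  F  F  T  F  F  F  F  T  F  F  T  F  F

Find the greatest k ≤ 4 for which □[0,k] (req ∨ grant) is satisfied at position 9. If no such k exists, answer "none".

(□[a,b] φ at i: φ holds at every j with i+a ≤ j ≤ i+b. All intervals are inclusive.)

(req ∨ grant) must hold from j=9 onward; find where it first fails.
  j=9: holds
  j=10: holds
  j=11: holds
  j=12: holds
  j=13: holds
Holds through j=13; largest k = 4.

4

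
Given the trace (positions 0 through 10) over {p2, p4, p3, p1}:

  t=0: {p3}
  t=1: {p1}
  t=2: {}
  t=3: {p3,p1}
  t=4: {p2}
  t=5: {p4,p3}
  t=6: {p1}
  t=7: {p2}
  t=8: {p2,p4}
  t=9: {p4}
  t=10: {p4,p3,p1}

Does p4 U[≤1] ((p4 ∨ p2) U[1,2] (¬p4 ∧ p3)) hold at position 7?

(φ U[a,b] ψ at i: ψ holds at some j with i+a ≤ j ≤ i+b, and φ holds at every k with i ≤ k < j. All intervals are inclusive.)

Need some j in [7,8] with ((p4 ∨ p2) U[1,2] (¬p4 ∧ p3)), and p4 at every k in [7,j-1].
  j=7: ((p4 ∨ p2) U[1,2] (¬p4 ∧ p3)) — fails.
  j=8: ((p4 ∨ p2) U[1,2] (¬p4 ∧ p3)) — fails.
No j in the window works → until fails.

Does not hold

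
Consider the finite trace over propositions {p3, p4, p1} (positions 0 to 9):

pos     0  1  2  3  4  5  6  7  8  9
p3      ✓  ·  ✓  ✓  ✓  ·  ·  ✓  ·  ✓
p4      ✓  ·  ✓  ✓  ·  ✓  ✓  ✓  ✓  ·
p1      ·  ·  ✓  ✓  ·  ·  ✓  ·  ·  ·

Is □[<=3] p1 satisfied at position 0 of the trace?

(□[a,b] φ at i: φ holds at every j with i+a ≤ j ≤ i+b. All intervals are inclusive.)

Check p1 at every j in [0,3]:
  j=0: false
  j=1: false
  j=2: true
  j=3: true
Fails at j=0 → formula fails.

No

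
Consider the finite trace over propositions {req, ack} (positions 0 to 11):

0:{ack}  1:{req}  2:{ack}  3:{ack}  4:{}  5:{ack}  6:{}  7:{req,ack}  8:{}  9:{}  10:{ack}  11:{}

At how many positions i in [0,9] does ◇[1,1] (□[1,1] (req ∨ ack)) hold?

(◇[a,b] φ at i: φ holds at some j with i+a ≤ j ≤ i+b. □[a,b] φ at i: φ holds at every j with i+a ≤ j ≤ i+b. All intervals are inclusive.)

Evaluate at each i in [0,9]:
  i=0: ✓ (witness j=1)
  i=1: ✓ (witness j=2)
  i=2: ✗ (none in [3,3])
  i=3: ✓ (witness j=4)
  i=4: ✗ (none in [5,5])
  i=5: ✓ (witness j=6)
  i=6: ✗ (none in [7,7])
  i=7: ✗ (none in [8,8])
  i=8: ✓ (witness j=9)
  i=9: ✗ (none in [10,10])
Positions where it holds: {0, 1, 3, 5, 8} → 5.

5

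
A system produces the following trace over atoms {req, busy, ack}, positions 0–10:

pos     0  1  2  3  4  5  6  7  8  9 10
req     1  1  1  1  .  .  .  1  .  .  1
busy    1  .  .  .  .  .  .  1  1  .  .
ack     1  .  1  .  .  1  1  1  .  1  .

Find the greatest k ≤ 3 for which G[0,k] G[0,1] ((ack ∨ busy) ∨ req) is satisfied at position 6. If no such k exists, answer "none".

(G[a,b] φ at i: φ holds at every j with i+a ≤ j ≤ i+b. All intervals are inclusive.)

G[0,1] ((ack ∨ busy) ∨ req) must hold from j=6 onward; find where it first fails.
  j=6: holds
  j=7: holds
  j=8: holds
  j=9: holds
Holds through j=9; largest k = 3.

3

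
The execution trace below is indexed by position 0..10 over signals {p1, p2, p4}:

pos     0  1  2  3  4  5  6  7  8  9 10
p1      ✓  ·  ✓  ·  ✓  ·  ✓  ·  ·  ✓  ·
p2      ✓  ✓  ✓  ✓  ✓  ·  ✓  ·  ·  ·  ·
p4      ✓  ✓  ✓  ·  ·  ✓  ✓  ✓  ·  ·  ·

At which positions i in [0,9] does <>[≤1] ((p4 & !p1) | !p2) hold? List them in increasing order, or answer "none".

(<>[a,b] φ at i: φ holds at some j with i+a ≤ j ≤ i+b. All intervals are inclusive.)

Evaluate at each i in [0,9]:
  i=0: ✓ (witness j=1)
  i=1: ✓ (witness j=1)
  i=2: ✗ (none in [2,3])
  i=3: ✗ (none in [3,4])
  i=4: ✓ (witness j=5)
  i=5: ✓ (witness j=5)
  i=6: ✓ (witness j=7)
  i=7: ✓ (witness j=7)
  i=8: ✓ (witness j=8)
  i=9: ✓ (witness j=9)

0, 1, 4, 5, 6, 7, 8, 9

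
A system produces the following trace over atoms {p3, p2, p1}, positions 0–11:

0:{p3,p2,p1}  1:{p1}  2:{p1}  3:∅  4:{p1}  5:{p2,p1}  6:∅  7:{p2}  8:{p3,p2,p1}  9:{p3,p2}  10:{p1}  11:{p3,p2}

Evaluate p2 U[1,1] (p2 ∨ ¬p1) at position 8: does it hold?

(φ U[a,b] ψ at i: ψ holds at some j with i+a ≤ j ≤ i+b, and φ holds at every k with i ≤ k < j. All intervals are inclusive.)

Need some j in [9,9] with (p2 ∨ ¬p1), and p2 at every k in [8,j-1].
  j=9: (p2 ∨ ¬p1) holds; p2 holds at every k in [8,8] → satisfied.

Yes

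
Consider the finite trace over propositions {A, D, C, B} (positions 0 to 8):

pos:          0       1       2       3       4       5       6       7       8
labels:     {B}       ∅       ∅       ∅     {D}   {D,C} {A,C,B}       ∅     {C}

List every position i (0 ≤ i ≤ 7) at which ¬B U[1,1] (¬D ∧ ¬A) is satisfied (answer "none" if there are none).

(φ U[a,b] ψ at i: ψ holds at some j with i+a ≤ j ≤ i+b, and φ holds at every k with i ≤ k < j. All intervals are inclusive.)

1, 2, 7

Evaluate at each i in [0,7]:
  i=0: ✗ (lhs fails at k=0 before rhs at j=1)
  i=1: ✓ (rhs at j=2; lhs holds on [1,1])
  i=2: ✓ (rhs at j=3; lhs holds on [2,2])
  i=3: ✗ (no rhs in [4,4])
  i=4: ✗ (no rhs in [5,5])
  i=5: ✗ (no rhs in [6,6])
  i=6: ✗ (lhs fails at k=6 before rhs at j=7)
  i=7: ✓ (rhs at j=8; lhs holds on [7,7])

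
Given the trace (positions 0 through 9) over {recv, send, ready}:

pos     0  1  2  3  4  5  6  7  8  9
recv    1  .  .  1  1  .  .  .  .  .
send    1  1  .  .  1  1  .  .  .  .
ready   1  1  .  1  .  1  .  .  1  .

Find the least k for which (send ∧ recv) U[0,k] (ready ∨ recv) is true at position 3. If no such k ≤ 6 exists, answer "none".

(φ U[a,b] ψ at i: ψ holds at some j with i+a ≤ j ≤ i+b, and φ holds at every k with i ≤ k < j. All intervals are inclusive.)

0

Need earliest j ≥ 3 with (ready ∨ recv), and (send ∧ recv) at every k in [3,j-1].
  j=3: rhs holds (empty prefix). k = 0.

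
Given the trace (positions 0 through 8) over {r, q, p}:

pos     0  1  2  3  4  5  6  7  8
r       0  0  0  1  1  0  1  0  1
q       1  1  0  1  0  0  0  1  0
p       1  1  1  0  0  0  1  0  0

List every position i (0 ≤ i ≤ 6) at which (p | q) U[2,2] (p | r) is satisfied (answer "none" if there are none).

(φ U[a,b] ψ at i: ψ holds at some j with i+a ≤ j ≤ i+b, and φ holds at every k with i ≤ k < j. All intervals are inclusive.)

0, 1, 2, 6

Evaluate at each i in [0,6]:
  i=0: ✓ (rhs at j=2; lhs holds on [0,1])
  i=1: ✓ (rhs at j=3; lhs holds on [1,2])
  i=2: ✓ (rhs at j=4; lhs holds on [2,3])
  i=3: ✗ (no rhs in [5,5])
  i=4: ✗ (lhs fails at k=4 before rhs at j=6)
  i=5: ✗ (no rhs in [7,7])
  i=6: ✓ (rhs at j=8; lhs holds on [6,7])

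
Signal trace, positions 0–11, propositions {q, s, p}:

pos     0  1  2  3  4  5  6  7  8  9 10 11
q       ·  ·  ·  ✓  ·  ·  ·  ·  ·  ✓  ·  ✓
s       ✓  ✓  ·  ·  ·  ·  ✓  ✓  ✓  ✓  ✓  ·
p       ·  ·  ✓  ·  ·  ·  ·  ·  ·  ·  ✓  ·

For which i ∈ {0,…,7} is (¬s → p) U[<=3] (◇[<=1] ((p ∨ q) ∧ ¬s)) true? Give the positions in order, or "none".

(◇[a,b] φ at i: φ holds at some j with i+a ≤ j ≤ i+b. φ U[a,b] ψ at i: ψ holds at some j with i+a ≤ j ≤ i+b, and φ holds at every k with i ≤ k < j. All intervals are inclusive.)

Evaluate at each i in [0,7]:
  i=0: ✓ (rhs at j=1; lhs holds on [0,0])
  i=1: ✓ (rhs at j=1)
  i=2: ✓ (rhs at j=2)
  i=3: ✓ (rhs at j=3)
  i=4: ✗ (no rhs in [4,7])
  i=5: ✗ (no rhs in [5,8])
  i=6: ✗ (no rhs in [6,9])
  i=7: ✓ (rhs at j=10; lhs holds on [7,9])

0, 1, 2, 3, 7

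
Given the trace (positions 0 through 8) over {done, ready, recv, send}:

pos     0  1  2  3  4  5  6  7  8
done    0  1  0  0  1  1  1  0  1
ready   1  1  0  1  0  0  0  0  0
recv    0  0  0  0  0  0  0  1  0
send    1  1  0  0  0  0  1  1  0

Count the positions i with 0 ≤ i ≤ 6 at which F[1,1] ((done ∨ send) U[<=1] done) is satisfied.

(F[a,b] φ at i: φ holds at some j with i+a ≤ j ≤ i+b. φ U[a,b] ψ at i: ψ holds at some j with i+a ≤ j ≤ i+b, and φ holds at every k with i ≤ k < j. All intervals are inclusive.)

Evaluate at each i in [0,6]:
  i=0: ✓ (witness j=1)
  i=1: ✗ (none in [2,2])
  i=2: ✗ (none in [3,3])
  i=3: ✓ (witness j=4)
  i=4: ✓ (witness j=5)
  i=5: ✓ (witness j=6)
  i=6: ✓ (witness j=7)
Positions where it holds: {0, 3, 4, 5, 6} → 5.

5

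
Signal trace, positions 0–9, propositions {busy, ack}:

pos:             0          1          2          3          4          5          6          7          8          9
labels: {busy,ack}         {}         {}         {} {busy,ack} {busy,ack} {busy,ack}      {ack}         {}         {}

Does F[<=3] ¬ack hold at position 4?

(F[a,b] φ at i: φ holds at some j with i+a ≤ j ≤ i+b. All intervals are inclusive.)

Check ¬ack at each j in [4,7]:
  j=4: false
  j=5: false
  j=6: false
  j=7: false
No position in the window satisfies it → formula fails.

No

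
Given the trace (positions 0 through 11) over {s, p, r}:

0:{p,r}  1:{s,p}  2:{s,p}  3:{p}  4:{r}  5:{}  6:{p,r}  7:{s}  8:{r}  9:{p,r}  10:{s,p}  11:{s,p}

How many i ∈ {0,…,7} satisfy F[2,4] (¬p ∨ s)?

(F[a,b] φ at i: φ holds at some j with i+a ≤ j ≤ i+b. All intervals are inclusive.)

8

Evaluate at each i in [0,7]:
  i=0: ✓ (witness j=2)
  i=1: ✓ (witness j=4)
  i=2: ✓ (witness j=4)
  i=3: ✓ (witness j=5)
  i=4: ✓ (witness j=7)
  i=5: ✓ (witness j=7)
  i=6: ✓ (witness j=8)
  i=7: ✓ (witness j=10)
Positions where it holds: {0, 1, 2, 3, 4, 5, 6, 7} → 8.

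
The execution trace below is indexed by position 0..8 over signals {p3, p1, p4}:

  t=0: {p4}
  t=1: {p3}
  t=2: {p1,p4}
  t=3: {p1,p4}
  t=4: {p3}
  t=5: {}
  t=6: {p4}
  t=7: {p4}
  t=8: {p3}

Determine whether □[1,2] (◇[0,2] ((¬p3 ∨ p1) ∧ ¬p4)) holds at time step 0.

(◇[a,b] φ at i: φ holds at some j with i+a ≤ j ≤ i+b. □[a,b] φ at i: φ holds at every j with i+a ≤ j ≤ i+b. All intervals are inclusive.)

Check ◇[0,2] ((¬p3 ∨ p1) ∧ ¬p4) at every j in [1,2]:
  j=1: fails (none in [1,3])
  j=2: fails (none in [2,4])
Fails at j=1 → formula fails.

Does not hold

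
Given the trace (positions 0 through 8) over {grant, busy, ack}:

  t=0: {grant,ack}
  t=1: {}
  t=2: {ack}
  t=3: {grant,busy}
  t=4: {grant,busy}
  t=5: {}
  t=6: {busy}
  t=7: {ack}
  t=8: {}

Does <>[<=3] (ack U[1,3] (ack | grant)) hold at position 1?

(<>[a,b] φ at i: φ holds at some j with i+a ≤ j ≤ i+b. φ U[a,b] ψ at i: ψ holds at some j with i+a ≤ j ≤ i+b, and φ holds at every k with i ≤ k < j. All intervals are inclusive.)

True

Check (ack U[1,3] (ack | grant)) at each j in [1,4]:
  j=1: fails
  j=2: holds
  j=3: fails
  j=4: fails
Found at j=2 → formula holds.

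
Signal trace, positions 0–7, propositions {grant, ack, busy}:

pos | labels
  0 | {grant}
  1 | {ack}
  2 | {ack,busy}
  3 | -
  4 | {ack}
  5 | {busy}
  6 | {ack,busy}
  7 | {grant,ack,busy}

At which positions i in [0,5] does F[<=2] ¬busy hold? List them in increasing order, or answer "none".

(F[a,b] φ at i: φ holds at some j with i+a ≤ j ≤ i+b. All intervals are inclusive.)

0, 1, 2, 3, 4

Evaluate at each i in [0,5]:
  i=0: ✓ (witness j=0)
  i=1: ✓ (witness j=1)
  i=2: ✓ (witness j=3)
  i=3: ✓ (witness j=3)
  i=4: ✓ (witness j=4)
  i=5: ✗ (none in [5,7])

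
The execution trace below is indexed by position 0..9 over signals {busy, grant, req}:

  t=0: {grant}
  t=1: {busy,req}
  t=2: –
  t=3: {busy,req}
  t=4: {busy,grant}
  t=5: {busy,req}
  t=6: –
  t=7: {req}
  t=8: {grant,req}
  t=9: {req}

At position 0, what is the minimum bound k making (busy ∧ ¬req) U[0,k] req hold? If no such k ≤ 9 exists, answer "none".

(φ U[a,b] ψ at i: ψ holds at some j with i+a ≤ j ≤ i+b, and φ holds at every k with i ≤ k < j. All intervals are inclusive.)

none

Need earliest j ≥ 0 with req, and (busy ∧ ¬req) at every k in [0,j-1].
  j=0: rhs fails.
  j=1: rhs holds but lhs fails at k=0.
  j=2: rhs fails.
  j=3: rhs holds but lhs fails at k=0.
  j=4: rhs fails.
  j=5: rhs holds but lhs fails at k=0.
  j=6: rhs fails.
  j=7: rhs holds but lhs fails at k=0.
  j=8: rhs holds but lhs fails at k=0.
  j=9: rhs holds but lhs fails at k=0.
No witness within the range → none.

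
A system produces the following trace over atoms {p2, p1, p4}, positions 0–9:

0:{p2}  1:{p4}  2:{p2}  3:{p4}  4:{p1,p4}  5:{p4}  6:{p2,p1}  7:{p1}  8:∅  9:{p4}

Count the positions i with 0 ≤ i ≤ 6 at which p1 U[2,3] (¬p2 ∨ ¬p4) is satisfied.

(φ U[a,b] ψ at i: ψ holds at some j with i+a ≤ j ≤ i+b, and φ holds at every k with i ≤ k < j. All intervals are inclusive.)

1

Evaluate at each i in [0,6]:
  i=0: ✗ (lhs fails at k=0 before rhs at j=2)
  i=1: ✗ (lhs fails at k=1 before rhs at j=3)
  i=2: ✗ (lhs fails at k=2 before rhs at j=4)
  i=3: ✗ (lhs fails at k=3 before rhs at j=5)
  i=4: ✗ (lhs fails at k=5 before rhs at j=6)
  i=5: ✗ (lhs fails at k=5 before rhs at j=7)
  i=6: ✓ (rhs at j=8; lhs holds on [6,7])
Positions where it holds: {6} → 1.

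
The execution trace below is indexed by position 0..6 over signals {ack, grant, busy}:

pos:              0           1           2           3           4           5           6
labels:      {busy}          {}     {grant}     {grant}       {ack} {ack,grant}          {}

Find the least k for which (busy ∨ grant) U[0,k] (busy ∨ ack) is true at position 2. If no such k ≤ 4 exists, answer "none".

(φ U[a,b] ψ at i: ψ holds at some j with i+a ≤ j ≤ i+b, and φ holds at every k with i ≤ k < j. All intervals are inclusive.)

2

Need earliest j ≥ 2 with (busy ∨ ack), and (busy ∨ grant) at every k in [2,j-1].
  j=2: rhs fails.
  j=3: rhs fails.
  j=4: rhs holds; lhs holds on [2,3]. k = 2.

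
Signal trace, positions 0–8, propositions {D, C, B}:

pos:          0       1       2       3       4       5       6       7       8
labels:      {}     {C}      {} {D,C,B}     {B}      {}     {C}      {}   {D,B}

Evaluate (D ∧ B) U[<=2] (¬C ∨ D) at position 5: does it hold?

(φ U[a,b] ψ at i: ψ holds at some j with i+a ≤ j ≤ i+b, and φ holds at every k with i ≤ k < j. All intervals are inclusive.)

Need some j in [5,7] with (¬C ∨ D), and (D ∧ B) at every k in [5,j-1].
  j=5: (¬C ∨ D) holds; no prefix to check → satisfied.

True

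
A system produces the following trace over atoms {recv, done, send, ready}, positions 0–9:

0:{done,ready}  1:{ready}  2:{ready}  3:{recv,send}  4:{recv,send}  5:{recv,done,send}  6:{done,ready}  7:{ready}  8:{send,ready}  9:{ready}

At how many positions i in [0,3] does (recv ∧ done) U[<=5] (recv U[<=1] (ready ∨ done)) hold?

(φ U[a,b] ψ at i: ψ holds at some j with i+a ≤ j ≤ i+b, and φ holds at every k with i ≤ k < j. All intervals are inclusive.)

3

Evaluate at each i in [0,3]:
  i=0: ✓ (rhs at j=0)
  i=1: ✓ (rhs at j=1)
  i=2: ✓ (rhs at j=2)
  i=3: ✗ (lhs fails at k=3 before rhs at j=4)
Positions where it holds: {0, 1, 2} → 3.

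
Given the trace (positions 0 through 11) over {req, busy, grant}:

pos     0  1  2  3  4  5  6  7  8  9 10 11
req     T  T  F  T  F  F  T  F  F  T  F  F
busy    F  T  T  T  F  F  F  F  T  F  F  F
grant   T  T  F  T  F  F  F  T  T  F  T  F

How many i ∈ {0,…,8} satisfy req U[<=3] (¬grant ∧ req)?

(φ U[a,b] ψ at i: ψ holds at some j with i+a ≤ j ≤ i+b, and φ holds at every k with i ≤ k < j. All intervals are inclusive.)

1

Evaluate at each i in [0,8]:
  i=0: ✗ (no rhs in [0,3])
  i=1: ✗ (no rhs in [1,4])
  i=2: ✗ (no rhs in [2,5])
  i=3: ✗ (lhs fails at k=4 before rhs at j=6)
  i=4: ✗ (lhs fails at k=4 before rhs at j=6)
  i=5: ✗ (lhs fails at k=5 before rhs at j=6)
  i=6: ✓ (rhs at j=6)
  i=7: ✗ (lhs fails at k=7 before rhs at j=9)
  i=8: ✗ (lhs fails at k=8 before rhs at j=9)
Positions where it holds: {6} → 1.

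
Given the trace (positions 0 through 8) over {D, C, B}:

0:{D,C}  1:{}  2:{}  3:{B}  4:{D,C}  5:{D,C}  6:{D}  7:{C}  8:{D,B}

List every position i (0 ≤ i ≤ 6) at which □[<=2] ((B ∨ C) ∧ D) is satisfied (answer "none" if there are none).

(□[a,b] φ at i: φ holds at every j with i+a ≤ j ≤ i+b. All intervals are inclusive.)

none

Evaluate at each i in [0,6]:
  i=0: ✗ (fails at j=1)
  i=1: ✗ (fails at j=1)
  i=2: ✗ (fails at j=2)
  i=3: ✗ (fails at j=3)
  i=4: ✗ (fails at j=6)
  i=5: ✗ (fails at j=6)
  i=6: ✗ (fails at j=6)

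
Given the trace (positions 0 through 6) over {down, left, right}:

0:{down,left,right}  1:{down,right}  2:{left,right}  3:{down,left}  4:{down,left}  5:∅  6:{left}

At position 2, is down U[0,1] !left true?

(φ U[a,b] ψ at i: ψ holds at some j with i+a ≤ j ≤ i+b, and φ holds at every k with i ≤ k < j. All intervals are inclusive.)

False

Need some j in [2,3] with !left, and down at every k in [2,j-1].
  j=2: !left false.
  j=3: !left false.
No j in the window works → until fails.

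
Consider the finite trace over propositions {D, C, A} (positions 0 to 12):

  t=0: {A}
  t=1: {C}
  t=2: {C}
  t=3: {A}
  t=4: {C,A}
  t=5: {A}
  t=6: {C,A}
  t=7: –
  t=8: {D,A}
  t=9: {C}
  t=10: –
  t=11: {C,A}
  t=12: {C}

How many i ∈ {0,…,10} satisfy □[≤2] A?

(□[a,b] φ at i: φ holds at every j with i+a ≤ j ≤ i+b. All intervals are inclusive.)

Evaluate at each i in [0,10]:
  i=0: ✗ (fails at j=1)
  i=1: ✗ (fails at j=1)
  i=2: ✗ (fails at j=2)
  i=3: ✓ (all of [3,5])
  i=4: ✓ (all of [4,6])
  i=5: ✗ (fails at j=7)
  i=6: ✗ (fails at j=7)
  i=7: ✗ (fails at j=7)
  i=8: ✗ (fails at j=9)
  i=9: ✗ (fails at j=9)
  i=10: ✗ (fails at j=10)
Positions where it holds: {3, 4} → 2.

2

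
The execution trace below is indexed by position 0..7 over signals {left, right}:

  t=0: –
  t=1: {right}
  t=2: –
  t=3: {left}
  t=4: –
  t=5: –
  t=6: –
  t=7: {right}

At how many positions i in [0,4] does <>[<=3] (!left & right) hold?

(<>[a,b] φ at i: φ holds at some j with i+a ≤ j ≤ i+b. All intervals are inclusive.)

3

Evaluate at each i in [0,4]:
  i=0: ✓ (witness j=1)
  i=1: ✓ (witness j=1)
  i=2: ✗ (none in [2,5])
  i=3: ✗ (none in [3,6])
  i=4: ✓ (witness j=7)
Positions where it holds: {0, 1, 4} → 3.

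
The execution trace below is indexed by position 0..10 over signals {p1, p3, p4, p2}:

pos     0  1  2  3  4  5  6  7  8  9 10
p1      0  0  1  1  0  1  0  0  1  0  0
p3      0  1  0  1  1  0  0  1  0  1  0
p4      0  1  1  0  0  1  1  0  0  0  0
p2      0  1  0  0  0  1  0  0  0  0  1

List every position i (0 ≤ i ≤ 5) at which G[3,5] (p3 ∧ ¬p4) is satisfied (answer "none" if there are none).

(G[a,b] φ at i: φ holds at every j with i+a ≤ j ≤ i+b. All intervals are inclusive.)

Evaluate at each i in [0,5]:
  i=0: ✗ (fails at j=5)
  i=1: ✗ (fails at j=5)
  i=2: ✗ (fails at j=5)
  i=3: ✗ (fails at j=6)
  i=4: ✗ (fails at j=8)
  i=5: ✗ (fails at j=8)

none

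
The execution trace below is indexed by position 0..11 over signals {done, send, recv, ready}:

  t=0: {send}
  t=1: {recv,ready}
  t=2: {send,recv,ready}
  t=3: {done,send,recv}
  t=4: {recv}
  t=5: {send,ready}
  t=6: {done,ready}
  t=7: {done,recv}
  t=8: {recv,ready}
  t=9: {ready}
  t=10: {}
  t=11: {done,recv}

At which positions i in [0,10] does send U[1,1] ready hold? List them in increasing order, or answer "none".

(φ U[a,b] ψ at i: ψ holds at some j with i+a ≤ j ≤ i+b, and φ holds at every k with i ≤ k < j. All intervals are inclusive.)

Evaluate at each i in [0,10]:
  i=0: ✓ (rhs at j=1; lhs holds on [0,0])
  i=1: ✗ (lhs fails at k=1 before rhs at j=2)
  i=2: ✗ (no rhs in [3,3])
  i=3: ✗ (no rhs in [4,4])
  i=4: ✗ (lhs fails at k=4 before rhs at j=5)
  i=5: ✓ (rhs at j=6; lhs holds on [5,5])
  i=6: ✗ (no rhs in [7,7])
  i=7: ✗ (lhs fails at k=7 before rhs at j=8)
  i=8: ✗ (lhs fails at k=8 before rhs at j=9)
  i=9: ✗ (no rhs in [10,10])
  i=10: ✗ (no rhs in [11,11])

0, 5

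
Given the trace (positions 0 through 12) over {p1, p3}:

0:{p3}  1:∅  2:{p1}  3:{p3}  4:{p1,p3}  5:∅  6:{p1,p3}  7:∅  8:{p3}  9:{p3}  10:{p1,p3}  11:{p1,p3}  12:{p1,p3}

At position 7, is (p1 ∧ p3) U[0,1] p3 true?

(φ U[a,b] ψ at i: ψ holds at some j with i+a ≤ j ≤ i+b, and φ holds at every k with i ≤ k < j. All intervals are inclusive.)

Need some j in [7,8] with p3, and (p1 ∧ p3) at every k in [7,j-1].
  j=7: p3 false.
  j=8: p3 holds, but (p1 ∧ p3) fails at k=7 → not this j.
No j in the window works → until fails.

No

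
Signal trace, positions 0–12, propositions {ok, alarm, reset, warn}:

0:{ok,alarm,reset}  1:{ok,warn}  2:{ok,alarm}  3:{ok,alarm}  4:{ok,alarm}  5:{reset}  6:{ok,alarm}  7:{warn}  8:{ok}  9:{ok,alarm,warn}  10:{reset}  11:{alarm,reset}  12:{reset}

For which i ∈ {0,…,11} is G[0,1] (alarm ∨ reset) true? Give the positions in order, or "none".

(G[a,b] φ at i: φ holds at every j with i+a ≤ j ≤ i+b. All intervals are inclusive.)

2, 3, 4, 5, 9, 10, 11

Evaluate at each i in [0,11]:
  i=0: ✗ (fails at j=1)
  i=1: ✗ (fails at j=1)
  i=2: ✓ (all of [2,3])
  i=3: ✓ (all of [3,4])
  i=4: ✓ (all of [4,5])
  i=5: ✓ (all of [5,6])
  i=6: ✗ (fails at j=7)
  i=7: ✗ (fails at j=7)
  i=8: ✗ (fails at j=8)
  i=9: ✓ (all of [9,10])
  i=10: ✓ (all of [10,11])
  i=11: ✓ (all of [11,12])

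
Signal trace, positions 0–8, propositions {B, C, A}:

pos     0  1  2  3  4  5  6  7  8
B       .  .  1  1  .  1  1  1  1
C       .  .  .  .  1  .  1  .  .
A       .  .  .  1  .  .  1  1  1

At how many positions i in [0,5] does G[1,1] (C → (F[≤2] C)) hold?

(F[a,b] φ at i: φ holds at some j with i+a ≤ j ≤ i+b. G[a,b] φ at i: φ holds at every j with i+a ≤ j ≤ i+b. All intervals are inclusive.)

6

Evaluate at each i in [0,5]:
  i=0: ✓ (all of [1,1])
  i=1: ✓ (all of [2,2])
  i=2: ✓ (all of [3,3])
  i=3: ✓ (all of [4,4])
  i=4: ✓ (all of [5,5])
  i=5: ✓ (all of [6,6])
Positions where it holds: {0, 1, 2, 3, 4, 5} → 6.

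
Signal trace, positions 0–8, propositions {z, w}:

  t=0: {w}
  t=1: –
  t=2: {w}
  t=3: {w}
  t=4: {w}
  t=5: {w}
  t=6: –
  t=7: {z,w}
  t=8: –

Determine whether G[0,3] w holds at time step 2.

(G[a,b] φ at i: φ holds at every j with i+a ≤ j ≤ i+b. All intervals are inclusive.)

Check w at every j in [2,5]:
  j=2: true
  j=3: true
  j=4: true
  j=5: true
All positions satisfy it → formula holds.

Holds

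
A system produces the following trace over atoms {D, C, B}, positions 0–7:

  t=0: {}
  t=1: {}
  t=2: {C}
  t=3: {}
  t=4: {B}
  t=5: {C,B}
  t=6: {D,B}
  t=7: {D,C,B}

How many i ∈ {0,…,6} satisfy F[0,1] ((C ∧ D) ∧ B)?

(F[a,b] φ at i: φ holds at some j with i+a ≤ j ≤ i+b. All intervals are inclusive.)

1

Evaluate at each i in [0,6]:
  i=0: ✗ (none in [0,1])
  i=1: ✗ (none in [1,2])
  i=2: ✗ (none in [2,3])
  i=3: ✗ (none in [3,4])
  i=4: ✗ (none in [4,5])
  i=5: ✗ (none in [5,6])
  i=6: ✓ (witness j=7)
Positions where it holds: {6} → 1.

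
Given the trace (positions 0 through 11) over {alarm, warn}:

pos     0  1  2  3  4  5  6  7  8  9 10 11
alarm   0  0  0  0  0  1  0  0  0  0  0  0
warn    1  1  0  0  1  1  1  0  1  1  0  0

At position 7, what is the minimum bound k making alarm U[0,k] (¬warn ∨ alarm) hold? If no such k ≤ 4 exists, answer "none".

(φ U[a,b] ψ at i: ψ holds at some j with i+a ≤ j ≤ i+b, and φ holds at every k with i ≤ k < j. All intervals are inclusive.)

0

Need earliest j ≥ 7 with (¬warn ∨ alarm), and alarm at every k in [7,j-1].
  j=7: rhs holds (empty prefix). k = 0.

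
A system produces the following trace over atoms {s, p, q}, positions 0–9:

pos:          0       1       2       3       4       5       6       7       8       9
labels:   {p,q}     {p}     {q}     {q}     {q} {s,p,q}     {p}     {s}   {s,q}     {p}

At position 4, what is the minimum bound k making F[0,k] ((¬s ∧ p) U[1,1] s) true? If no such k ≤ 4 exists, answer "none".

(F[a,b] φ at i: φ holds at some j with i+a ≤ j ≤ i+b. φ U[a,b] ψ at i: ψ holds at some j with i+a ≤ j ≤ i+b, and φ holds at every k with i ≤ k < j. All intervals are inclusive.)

2

Scan j = 4,5,… for ((¬s ∧ p) U[1,1] s):
  j=4: fails
  j=5: fails
  j=6: holds
First hit at j=6, so smallest k = 6-4 = 2.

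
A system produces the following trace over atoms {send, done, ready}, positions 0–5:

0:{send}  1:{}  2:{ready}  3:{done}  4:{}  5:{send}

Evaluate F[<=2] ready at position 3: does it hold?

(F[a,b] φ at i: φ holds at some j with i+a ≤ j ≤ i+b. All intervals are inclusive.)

Check ready at each j in [3,5]:
  j=3: false
  j=4: false
  j=5: false
No position in the window satisfies it → formula fails.

No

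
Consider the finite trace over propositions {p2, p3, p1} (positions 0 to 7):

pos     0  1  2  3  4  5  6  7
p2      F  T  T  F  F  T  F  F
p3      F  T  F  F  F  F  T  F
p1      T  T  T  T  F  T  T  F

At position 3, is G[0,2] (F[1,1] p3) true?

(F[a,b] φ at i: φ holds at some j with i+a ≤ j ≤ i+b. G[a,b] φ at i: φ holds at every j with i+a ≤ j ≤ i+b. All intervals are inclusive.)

No

Check F[1,1] p3 at every j in [3,5]:
  j=3: fails (none in [4,4])
  j=4: fails (none in [5,5])
  j=5: holds (witness at 6)
Fails at j=3 → formula fails.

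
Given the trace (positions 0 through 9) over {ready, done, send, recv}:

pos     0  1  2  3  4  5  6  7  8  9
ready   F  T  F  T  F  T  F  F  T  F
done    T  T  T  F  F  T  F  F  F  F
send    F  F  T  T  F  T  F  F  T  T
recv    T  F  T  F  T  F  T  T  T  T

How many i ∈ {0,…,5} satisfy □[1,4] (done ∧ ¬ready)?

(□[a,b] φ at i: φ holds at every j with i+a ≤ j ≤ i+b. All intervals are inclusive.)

0

Evaluate at each i in [0,5]:
  i=0: ✗ (fails at j=1)
  i=1: ✗ (fails at j=3)
  i=2: ✗ (fails at j=3)
  i=3: ✗ (fails at j=4)
  i=4: ✗ (fails at j=5)
  i=5: ✗ (fails at j=6)
Positions where it holds: {} → 0.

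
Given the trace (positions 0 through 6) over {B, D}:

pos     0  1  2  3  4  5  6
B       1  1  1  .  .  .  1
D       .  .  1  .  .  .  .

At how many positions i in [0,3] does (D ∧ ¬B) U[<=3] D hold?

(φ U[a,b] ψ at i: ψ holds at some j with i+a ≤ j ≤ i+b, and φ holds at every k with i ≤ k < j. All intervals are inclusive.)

1

Evaluate at each i in [0,3]:
  i=0: ✗ (lhs fails at k=0 before rhs at j=2)
  i=1: ✗ (lhs fails at k=1 before rhs at j=2)
  i=2: ✓ (rhs at j=2)
  i=3: ✗ (no rhs in [3,6])
Positions where it holds: {2} → 1.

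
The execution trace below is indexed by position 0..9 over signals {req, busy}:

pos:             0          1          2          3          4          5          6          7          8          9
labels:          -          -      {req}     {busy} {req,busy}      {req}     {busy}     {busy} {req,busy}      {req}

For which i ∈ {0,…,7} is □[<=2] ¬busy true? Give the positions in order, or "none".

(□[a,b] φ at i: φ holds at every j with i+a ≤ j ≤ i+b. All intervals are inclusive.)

Evaluate at each i in [0,7]:
  i=0: ✓ (all of [0,2])
  i=1: ✗ (fails at j=3)
  i=2: ✗ (fails at j=3)
  i=3: ✗ (fails at j=3)
  i=4: ✗ (fails at j=4)
  i=5: ✗ (fails at j=6)
  i=6: ✗ (fails at j=6)
  i=7: ✗ (fails at j=7)

0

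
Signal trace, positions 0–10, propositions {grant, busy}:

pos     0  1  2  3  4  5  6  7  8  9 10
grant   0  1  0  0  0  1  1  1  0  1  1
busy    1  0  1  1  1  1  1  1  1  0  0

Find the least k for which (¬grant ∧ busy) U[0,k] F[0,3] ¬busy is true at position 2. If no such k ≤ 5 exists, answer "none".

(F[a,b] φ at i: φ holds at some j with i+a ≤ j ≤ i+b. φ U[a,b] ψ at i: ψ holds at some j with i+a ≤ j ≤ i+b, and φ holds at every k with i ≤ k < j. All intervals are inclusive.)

none

Need earliest j ≥ 2 with F[0,3] ¬busy, and (¬grant ∧ busy) at every k in [2,j-1].
  j=2: rhs fails.
  j=3: rhs fails.
  j=4: rhs fails.
  j=5: rhs fails.
  j=6: rhs holds but lhs fails at k=5.
  j=7: rhs holds but lhs fails at k=5.
No witness within the range → none.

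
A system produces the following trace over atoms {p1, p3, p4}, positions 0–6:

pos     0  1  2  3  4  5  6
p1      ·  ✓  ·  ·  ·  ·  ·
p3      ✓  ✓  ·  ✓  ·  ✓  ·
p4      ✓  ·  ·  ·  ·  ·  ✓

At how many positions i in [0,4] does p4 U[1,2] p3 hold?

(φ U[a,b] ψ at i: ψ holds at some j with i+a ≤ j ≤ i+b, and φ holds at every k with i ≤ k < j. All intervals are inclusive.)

1

Evaluate at each i in [0,4]:
  i=0: ✓ (rhs at j=1; lhs holds on [0,0])
  i=1: ✗ (lhs fails at k=1 before rhs at j=3)
  i=2: ✗ (lhs fails at k=2 before rhs at j=3)
  i=3: ✗ (lhs fails at k=3 before rhs at j=5)
  i=4: ✗ (lhs fails at k=4 before rhs at j=5)
Positions where it holds: {0} → 1.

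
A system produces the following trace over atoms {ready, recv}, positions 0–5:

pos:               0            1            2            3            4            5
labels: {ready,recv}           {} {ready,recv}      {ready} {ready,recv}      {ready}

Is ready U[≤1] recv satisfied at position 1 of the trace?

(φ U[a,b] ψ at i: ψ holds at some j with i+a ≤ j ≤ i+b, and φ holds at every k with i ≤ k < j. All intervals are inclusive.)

Need some j in [1,2] with recv, and ready at every k in [1,j-1].
  j=1: recv false.
  j=2: recv holds, but ready fails at k=1 → not this j.
No j in the window works → until fails.

False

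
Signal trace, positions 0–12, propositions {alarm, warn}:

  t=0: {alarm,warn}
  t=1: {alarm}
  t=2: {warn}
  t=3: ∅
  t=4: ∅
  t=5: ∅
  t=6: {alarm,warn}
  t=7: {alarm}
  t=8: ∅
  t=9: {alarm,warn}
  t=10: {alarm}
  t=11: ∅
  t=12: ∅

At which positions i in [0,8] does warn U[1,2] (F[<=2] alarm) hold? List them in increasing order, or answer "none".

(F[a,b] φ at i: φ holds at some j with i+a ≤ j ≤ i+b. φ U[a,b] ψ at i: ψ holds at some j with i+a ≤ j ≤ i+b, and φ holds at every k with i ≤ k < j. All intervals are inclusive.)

Evaluate at each i in [0,8]:
  i=0: ✓ (rhs at j=1; lhs holds on [0,0])
  i=1: ✗ (no rhs in [2,3])
  i=2: ✗ (lhs fails at k=3 before rhs at j=4)
  i=3: ✗ (lhs fails at k=3 before rhs at j=4)
  i=4: ✗ (lhs fails at k=4 before rhs at j=5)
  i=5: ✗ (lhs fails at k=5 before rhs at j=6)
  i=6: ✓ (rhs at j=7; lhs holds on [6,6])
  i=7: ✗ (lhs fails at k=7 before rhs at j=8)
  i=8: ✗ (lhs fails at k=8 before rhs at j=9)

0, 6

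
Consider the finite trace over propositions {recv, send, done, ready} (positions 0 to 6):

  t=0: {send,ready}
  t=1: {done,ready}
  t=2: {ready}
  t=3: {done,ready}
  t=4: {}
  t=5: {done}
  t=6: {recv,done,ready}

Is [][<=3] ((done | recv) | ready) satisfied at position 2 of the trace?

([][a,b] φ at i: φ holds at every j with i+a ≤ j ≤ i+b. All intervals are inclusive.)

Does not hold

Check ((done | recv) | ready) at every j in [2,5]:
  j=2: true
  j=3: true
  j=4: false
  j=5: true
Fails at j=4 → formula fails.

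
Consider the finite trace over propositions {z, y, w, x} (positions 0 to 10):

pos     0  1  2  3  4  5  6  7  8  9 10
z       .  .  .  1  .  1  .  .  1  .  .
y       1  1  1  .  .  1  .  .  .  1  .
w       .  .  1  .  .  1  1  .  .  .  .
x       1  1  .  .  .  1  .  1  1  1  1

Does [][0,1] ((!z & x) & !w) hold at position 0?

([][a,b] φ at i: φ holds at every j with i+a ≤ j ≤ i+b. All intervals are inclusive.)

Yes

Check ((!z & x) & !w) at every j in [0,1]:
  j=0: true
  j=1: true
All positions satisfy it → formula holds.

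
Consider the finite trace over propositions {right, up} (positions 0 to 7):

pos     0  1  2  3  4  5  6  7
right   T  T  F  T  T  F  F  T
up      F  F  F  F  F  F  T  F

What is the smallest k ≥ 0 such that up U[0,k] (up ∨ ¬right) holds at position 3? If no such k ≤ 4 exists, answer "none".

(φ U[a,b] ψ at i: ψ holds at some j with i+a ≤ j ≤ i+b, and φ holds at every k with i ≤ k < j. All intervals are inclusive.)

Need earliest j ≥ 3 with (up ∨ ¬right), and up at every k in [3,j-1].
  j=3: rhs fails.
  j=4: rhs fails.
  j=5: rhs holds but lhs fails at k=3.
  j=6: rhs holds but lhs fails at k=3.
  j=7: rhs fails.
No witness within the range → none.

none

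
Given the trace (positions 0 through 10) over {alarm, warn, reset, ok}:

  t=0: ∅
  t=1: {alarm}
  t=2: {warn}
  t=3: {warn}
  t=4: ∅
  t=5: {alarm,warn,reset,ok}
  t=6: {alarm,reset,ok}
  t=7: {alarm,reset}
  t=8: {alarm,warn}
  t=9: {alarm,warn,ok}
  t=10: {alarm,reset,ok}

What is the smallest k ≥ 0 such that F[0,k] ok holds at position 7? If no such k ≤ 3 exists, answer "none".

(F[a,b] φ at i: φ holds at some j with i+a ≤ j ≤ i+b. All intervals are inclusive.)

Scan j = 7,8,… for ok:
  j=7: fails
  j=8: fails
  j=9: holds
First hit at j=9, so smallest k = 9-7 = 2.

2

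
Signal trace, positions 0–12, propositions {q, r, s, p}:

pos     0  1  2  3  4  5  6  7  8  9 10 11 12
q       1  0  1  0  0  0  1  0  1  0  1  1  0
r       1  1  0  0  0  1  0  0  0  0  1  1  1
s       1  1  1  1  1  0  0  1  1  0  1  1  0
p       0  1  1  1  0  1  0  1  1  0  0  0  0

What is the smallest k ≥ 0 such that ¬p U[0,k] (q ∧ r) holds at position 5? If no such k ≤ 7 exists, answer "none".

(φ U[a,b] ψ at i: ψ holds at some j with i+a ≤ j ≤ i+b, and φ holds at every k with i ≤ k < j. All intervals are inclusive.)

Need earliest j ≥ 5 with (q ∧ r), and ¬p at every k in [5,j-1].
  j=5: rhs fails.
  j=6: rhs fails.
  j=7: rhs fails.
  j=8: rhs fails.
  j=9: rhs fails.
  j=10: rhs holds but lhs fails at k=5.
  j=11: rhs holds but lhs fails at k=5.
  j=12: rhs fails.
No witness within the range → none.

none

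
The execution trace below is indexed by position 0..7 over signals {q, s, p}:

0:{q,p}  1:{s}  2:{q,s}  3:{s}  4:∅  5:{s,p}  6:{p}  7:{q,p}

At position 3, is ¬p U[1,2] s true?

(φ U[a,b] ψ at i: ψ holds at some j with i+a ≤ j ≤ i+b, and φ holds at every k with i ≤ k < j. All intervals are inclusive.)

Need some j in [4,5] with s, and ¬p at every k in [3,j-1].
  j=4: s false.
  j=5: s holds; ¬p holds at every k in [3,4] → satisfied.

Holds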